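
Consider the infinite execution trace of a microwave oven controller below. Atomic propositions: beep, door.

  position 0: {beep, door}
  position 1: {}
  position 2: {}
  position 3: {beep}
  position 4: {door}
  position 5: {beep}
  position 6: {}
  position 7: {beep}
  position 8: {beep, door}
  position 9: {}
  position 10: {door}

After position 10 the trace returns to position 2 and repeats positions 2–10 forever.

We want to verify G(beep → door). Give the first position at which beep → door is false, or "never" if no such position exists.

Check beep → door at each position in order: 0 ✓, 1 ✓, 2 ✓.
At position 3 the labels are {beep}, so beep → door is false there. This is the first violation.

3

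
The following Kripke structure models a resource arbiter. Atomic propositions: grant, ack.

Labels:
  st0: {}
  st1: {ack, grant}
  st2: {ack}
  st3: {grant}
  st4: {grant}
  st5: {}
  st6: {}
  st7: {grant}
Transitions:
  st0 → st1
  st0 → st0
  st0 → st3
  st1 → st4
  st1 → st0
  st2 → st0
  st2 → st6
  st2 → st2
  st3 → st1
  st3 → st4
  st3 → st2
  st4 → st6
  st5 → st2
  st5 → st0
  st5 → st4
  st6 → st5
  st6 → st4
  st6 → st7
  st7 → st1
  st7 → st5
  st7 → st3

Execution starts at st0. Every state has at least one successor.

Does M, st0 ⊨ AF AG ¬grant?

Does not hold

States satisfying AG ¬grant: ∅.
States satisfying AF AG ¬grant: ∅.
There is a path from st0 along which AG ¬grant never holds.
st0 ∉ Sat(AF AG ¬grant).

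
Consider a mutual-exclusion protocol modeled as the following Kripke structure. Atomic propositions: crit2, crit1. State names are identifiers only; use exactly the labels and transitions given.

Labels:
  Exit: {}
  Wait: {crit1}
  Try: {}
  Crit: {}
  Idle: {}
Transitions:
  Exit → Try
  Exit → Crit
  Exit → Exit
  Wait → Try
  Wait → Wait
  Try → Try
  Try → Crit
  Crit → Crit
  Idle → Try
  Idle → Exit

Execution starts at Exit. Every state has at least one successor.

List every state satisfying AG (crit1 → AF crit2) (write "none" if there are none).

{Exit, Try, Crit, Idle}

States satisfying crit1 → AF crit2: {Exit, Try, Crit, Idle}.
States satisfying AG (crit1 → AF crit2): {Exit, Try, Crit, Idle}.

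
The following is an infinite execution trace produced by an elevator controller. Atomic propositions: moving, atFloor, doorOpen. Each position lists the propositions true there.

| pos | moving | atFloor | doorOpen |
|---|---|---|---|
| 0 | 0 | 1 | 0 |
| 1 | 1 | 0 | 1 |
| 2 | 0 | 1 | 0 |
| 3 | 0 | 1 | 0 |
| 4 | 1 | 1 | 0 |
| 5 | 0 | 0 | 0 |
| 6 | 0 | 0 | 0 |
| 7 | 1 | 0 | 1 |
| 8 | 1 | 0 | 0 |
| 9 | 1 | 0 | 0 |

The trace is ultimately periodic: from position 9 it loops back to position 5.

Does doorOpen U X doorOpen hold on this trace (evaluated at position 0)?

Walking from position 0: X doorOpen first holds at position 0, and doorOpen holds at every earlier position along the way, so doorOpen U X doorOpen holds.

Holds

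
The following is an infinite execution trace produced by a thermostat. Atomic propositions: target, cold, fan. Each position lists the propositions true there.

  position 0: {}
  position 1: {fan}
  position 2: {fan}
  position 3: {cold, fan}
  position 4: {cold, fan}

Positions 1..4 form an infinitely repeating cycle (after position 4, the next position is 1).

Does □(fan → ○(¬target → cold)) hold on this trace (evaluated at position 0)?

No

fan → ○(¬target → cold) must hold at every position from 0 onward. It fails at position 1, so □(fan → ○(¬target → cold)) is false.
Positions where fan holds: 1, 2, 3, 4.
Check ○(¬target → cold) at each: 1→fails, 2→ok, 3→ok, 4→fails.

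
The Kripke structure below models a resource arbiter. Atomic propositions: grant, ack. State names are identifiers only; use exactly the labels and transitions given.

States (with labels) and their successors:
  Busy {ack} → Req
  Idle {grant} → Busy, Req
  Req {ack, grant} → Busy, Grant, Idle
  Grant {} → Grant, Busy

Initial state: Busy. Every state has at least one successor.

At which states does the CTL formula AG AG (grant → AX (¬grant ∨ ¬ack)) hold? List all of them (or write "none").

States satisfying AG (grant → AX (¬grant ∨ ¬ack)): ∅.
States satisfying AG AG (grant → AX (¬grant ∨ ¬ack)): ∅.

none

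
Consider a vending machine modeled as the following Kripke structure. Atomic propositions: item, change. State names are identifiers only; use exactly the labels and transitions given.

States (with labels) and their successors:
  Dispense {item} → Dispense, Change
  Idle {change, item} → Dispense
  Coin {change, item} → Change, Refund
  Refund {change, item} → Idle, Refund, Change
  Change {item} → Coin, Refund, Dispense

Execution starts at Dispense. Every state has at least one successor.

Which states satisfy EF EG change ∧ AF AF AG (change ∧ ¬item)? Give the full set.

none

States satisfying EG change: {Coin, Refund}.
States satisfying EF EG change: {Dispense, Idle, Coin, Refund, Change}.
States satisfying AF AG (change ∧ ¬item): ∅.
States satisfying AF AF AG (change ∧ ¬item): ∅.
States satisfying EF EG change ∧ AF AF AG (change ∧ ¬item): ∅.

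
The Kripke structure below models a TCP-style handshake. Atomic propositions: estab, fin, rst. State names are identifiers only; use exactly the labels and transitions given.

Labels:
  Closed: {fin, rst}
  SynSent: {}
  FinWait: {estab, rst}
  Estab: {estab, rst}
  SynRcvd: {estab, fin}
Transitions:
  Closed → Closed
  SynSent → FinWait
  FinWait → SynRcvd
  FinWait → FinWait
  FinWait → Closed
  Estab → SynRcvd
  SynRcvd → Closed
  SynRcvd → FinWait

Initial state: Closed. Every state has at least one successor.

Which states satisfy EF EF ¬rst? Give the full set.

{SynSent, FinWait, Estab, SynRcvd}

States satisfying EF ¬rst: {SynSent, FinWait, Estab, SynRcvd}.
States satisfying EF EF ¬rst: {SynSent, FinWait, Estab, SynRcvd}.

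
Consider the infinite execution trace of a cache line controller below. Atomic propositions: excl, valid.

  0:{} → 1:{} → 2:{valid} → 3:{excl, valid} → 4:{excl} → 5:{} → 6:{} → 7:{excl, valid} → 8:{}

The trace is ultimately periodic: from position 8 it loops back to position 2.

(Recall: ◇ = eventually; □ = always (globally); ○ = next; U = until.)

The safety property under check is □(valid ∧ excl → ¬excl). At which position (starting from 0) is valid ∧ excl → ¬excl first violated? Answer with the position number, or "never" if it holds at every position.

Check valid ∧ excl → ¬excl at each position in order: 0 ✓, 1 ✓, 2 ✓.
At position 3 the labels are {excl, valid}, so valid ∧ excl → ¬excl is false there. This is the first violation.

3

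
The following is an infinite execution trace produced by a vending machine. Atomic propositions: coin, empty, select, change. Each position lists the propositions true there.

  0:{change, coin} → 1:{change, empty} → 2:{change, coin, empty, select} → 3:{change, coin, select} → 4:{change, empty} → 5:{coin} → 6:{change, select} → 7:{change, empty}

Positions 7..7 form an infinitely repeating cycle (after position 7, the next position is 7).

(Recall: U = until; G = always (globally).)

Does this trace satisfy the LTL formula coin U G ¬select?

Walking from position 0: at position 1, G ¬select has not yet held and coin fails, so coin U G ¬select is false.

No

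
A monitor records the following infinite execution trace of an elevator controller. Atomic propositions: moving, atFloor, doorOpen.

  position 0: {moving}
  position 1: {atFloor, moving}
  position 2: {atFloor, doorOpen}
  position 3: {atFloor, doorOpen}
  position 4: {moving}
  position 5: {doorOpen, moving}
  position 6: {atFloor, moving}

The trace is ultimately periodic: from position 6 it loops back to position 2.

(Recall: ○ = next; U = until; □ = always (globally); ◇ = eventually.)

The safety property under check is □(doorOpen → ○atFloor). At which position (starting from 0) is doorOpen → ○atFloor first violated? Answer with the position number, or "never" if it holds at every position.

3

Check doorOpen → ○atFloor at each position in order: 0 ✓, 1 ✓, 2 ✓.
At position 3 the labels are {atFloor, doorOpen} and the next position 4 has {moving}, so doorOpen → ○atFloor is false there. This is the first violation.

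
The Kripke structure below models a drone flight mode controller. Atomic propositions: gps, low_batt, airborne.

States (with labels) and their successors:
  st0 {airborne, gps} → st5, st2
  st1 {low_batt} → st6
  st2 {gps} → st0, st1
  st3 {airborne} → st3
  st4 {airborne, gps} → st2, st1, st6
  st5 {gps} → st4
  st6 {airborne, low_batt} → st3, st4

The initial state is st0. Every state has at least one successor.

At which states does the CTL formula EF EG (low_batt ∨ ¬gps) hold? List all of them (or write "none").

{st0, st1, st2, st3, st4, st5, st6}

States satisfying EG (low_batt ∨ ¬gps): {st1, st3, st6}.
States satisfying EF EG (low_batt ∨ ¬gps): {st0, st1, st2, st3, st4, st5, st6}.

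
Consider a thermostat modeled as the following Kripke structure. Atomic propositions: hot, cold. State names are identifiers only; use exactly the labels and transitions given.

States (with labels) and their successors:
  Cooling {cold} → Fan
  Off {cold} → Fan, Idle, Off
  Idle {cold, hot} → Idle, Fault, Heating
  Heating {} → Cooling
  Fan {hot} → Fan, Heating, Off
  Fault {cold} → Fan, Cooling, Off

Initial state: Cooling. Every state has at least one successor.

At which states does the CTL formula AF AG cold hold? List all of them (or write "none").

none

States satisfying AG cold: ∅.
States satisfying AF AG cold: ∅.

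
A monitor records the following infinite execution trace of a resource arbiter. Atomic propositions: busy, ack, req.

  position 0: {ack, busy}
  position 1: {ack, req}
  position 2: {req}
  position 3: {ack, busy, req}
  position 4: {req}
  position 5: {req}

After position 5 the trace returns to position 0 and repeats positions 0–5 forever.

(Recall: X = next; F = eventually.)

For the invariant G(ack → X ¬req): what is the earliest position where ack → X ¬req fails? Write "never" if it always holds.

At position 0 the labels are {ack, busy} and the next position 1 has {ack, req}, so ack → X ¬req is false there. This is the first violation.

0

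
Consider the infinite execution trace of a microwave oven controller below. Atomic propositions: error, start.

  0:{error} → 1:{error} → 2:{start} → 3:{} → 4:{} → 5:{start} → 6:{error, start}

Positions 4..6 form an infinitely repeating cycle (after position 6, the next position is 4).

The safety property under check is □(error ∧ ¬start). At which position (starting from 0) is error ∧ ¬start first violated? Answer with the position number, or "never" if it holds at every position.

Check error ∧ ¬start at each position in order: 0 ✓, 1 ✓.
At position 2 the labels are {start}, so error ∧ ¬start is false there. This is the first violation.

2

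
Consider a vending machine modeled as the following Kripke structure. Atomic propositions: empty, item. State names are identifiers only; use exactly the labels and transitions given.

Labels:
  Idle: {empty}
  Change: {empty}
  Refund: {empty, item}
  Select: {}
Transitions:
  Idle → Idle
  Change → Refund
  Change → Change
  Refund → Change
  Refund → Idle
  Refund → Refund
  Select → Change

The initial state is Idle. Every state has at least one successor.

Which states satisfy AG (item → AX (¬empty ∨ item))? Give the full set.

States satisfying item → AX (¬empty ∨ item): {Idle, Change, Select}.
States satisfying AG (item → AX (¬empty ∨ item)): {Idle}.

{Idle}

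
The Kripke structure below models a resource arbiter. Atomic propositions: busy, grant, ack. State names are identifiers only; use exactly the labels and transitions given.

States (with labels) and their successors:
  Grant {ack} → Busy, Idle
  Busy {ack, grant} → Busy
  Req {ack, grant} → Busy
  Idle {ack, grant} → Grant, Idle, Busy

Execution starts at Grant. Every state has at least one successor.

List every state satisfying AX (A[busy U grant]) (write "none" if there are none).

{Grant, Busy, Req}

States satisfying A[busy U grant]: {Busy, Req, Idle}.
States satisfying AX (A[busy U grant]): {Grant, Busy, Req}.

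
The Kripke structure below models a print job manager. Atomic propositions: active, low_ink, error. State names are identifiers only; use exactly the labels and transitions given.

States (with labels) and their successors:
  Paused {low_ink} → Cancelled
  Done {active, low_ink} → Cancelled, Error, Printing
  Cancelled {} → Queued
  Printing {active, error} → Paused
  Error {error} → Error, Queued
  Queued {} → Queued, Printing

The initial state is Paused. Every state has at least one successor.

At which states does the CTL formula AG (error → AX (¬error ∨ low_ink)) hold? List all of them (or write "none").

States satisfying error → AX (¬error ∨ low_ink): {Paused, Done, Cancelled, Printing, Queued}.
States satisfying AG (error → AX (¬error ∨ low_ink)): {Paused, Cancelled, Printing, Queued}.

{Paused, Cancelled, Printing, Queued}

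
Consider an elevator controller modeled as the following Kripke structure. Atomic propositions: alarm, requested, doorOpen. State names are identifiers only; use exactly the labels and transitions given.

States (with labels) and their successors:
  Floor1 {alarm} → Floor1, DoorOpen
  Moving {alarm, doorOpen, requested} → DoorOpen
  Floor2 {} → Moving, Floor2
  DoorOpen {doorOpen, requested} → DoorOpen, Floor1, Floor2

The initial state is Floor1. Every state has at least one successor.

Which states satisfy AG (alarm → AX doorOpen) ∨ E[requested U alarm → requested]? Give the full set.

States satisfying alarm → AX doorOpen: {Moving, Floor2, DoorOpen}.
States satisfying AG (alarm → AX doorOpen): ∅.
States satisfying requested: {Moving, DoorOpen}.
States satisfying alarm → requested: {Moving, Floor2, DoorOpen}.
States satisfying E[requested U alarm → requested]: {Moving, Floor2, DoorOpen}.
States satisfying AG (alarm → AX doorOpen) ∨ E[requested U alarm → requested]: {Moving, Floor2, DoorOpen}.

{Moving, Floor2, DoorOpen}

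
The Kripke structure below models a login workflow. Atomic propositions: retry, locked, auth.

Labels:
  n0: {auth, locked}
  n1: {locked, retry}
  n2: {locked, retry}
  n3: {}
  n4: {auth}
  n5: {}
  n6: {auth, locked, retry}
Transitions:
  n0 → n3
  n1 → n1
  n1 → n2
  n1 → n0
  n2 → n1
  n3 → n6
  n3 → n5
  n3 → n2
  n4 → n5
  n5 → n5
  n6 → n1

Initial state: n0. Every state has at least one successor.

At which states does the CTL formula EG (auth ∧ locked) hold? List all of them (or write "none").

States satisfying auth ∧ locked: {n0, n6}.
States satisfying EG (auth ∧ locked): ∅.

none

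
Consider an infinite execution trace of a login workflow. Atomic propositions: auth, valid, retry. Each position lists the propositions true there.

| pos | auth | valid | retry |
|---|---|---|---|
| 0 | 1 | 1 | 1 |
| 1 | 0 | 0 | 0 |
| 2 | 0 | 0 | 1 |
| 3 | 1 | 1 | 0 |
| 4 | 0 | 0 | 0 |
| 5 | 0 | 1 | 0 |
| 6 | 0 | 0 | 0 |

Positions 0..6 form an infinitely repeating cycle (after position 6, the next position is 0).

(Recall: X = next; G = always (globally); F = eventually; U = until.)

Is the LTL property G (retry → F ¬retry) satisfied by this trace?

Yes

retry → F ¬retry holds at every position 0..6, and those are all positions ever visited, so G (retry → F ¬retry) holds.
Positions where retry holds: 0, 2.
Check F ¬retry at each: 0→ok, 2→ok.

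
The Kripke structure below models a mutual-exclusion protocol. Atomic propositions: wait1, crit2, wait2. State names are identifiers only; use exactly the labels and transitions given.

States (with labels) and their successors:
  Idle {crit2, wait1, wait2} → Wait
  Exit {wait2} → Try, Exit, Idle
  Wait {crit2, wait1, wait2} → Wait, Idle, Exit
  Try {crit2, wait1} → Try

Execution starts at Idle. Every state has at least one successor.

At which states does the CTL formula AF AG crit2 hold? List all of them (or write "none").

States satisfying AG crit2: {Try}.
States satisfying AF AG crit2: {Try}.

{Try}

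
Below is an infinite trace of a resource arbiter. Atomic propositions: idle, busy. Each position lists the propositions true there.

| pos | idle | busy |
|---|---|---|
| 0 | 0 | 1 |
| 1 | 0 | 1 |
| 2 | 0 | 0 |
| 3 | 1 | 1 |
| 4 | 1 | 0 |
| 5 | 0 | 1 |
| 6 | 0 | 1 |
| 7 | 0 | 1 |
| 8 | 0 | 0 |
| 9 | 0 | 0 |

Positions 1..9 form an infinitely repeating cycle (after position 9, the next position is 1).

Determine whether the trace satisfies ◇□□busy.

Does not hold

□□busy is false at every position 0..9, so it never becomes true and ◇□□busy fails.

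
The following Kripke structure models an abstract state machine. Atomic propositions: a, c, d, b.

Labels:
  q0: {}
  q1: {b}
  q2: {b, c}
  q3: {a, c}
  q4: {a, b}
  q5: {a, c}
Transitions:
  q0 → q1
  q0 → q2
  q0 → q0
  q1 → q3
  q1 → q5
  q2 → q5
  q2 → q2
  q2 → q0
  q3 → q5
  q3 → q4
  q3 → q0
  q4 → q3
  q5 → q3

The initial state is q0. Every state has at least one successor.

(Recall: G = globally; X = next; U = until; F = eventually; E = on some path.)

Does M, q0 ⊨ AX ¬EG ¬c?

No

States satisfying ¬EG ¬c: {q1, q2, q3, q4, q5}.
States satisfying AX ¬EG ¬c: {q1, q4, q5}.
q0 ∉ Sat(AX ¬EG ¬c).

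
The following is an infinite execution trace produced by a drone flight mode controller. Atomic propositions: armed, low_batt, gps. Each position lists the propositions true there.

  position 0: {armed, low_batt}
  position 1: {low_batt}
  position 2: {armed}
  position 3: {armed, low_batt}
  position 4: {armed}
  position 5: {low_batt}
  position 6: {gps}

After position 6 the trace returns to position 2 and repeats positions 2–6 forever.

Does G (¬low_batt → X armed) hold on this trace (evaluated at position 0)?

¬low_batt → X armed must hold at every position from 0 onward. It fails at position 4, so G (¬low_batt → X armed) is false.
Positions where ¬low_batt holds: 2, 4, 6.
Check X armed at each: 2→ok, 4→fails, 6→ok.

Violated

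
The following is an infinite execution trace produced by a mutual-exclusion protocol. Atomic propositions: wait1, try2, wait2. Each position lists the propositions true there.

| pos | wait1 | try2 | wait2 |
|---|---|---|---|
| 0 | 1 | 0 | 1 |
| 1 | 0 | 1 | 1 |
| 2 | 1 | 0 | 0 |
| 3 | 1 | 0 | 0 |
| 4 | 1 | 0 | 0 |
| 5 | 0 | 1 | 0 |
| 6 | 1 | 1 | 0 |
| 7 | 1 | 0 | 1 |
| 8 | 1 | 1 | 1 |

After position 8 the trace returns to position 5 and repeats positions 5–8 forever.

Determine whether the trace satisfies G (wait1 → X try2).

wait1 → X try2 must hold at every position from 0 onward. It fails at position 2, so G (wait1 → X try2) is false.
Positions where wait1 holds: 0, 2, 3, 4, 6, 7, 8.
Check X try2 at each: 0→ok, 2→fails, 3→fails, 4→ok, 6→fails, 7→ok, 8→ok.

Violated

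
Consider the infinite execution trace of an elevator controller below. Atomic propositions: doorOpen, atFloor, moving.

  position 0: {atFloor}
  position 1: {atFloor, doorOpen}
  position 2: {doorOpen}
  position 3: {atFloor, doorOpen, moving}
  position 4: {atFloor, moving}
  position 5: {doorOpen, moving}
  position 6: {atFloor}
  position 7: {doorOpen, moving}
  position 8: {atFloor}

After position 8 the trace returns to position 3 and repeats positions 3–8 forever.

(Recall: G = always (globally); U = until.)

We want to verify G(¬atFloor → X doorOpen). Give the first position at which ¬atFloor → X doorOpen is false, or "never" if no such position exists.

5

Check ¬atFloor → X doorOpen at each position in order: 0 ✓, 1 ✓, 2 ✓, 3 ✓, 4 ✓.
At position 5 the labels are {doorOpen, moving} and the next position 6 has {atFloor}, so ¬atFloor → X doorOpen is false there. This is the first violation.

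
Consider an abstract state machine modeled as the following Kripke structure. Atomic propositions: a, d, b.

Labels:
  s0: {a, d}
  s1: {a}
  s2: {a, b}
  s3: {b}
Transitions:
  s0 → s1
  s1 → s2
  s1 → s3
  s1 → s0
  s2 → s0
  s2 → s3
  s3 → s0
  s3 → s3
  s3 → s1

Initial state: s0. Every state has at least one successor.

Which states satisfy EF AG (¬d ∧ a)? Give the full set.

none

States satisfying AG (¬d ∧ a): ∅.
States satisfying EF AG (¬d ∧ a): ∅.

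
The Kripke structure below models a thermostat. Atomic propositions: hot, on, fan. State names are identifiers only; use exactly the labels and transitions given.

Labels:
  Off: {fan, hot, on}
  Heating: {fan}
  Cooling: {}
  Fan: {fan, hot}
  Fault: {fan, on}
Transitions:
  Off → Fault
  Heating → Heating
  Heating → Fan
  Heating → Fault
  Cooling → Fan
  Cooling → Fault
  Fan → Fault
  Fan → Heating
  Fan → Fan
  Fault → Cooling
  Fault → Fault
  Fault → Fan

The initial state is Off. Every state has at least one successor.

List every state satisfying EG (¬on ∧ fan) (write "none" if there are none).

States satisfying ¬on ∧ fan: {Heating, Fan}.
States satisfying EG (¬on ∧ fan): {Heating, Fan}.

{Heating, Fan}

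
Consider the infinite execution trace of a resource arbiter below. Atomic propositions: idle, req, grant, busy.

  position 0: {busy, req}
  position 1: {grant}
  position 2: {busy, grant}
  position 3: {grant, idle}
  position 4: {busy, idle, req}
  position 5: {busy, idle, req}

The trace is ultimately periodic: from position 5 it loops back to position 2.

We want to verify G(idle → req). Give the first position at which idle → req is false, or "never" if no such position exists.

Check idle → req at each position in order: 0 ✓, 1 ✓, 2 ✓.
At position 3 the labels are {grant, idle}, so idle → req is false there. This is the first violation.

3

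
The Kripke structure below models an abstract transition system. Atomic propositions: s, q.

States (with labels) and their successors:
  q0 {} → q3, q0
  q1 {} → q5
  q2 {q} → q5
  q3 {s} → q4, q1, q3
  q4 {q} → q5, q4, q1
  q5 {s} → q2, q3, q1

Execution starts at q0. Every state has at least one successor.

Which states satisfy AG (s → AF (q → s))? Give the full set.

{q0, q1, q2, q3, q4, q5}

States satisfying s → AF (q → s): {q0, q1, q2, q3, q4, q5}.
States satisfying AG (s → AF (q → s)): {q0, q1, q2, q3, q4, q5}.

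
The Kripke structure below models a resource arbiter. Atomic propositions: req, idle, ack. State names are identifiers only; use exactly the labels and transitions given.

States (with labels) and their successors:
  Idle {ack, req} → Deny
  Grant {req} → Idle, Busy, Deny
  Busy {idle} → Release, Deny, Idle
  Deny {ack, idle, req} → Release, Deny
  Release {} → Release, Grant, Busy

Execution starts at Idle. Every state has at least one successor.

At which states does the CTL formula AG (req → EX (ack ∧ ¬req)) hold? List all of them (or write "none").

none

States satisfying req → EX (ack ∧ ¬req): {Busy, Release}.
States satisfying AG (req → EX (ack ∧ ¬req)): ∅.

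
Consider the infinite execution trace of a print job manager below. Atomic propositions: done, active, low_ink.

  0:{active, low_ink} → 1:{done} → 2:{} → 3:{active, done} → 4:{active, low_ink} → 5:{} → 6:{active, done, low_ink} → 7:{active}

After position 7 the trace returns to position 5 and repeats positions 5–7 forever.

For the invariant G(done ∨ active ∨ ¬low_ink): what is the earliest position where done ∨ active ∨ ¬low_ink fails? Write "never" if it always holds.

never

done ∨ active ∨ ¬low_ink holds at every position 0..7, and those are all the positions the trace ever visits, so the invariant G(done ∨ active ∨ ¬low_ink) is never violated.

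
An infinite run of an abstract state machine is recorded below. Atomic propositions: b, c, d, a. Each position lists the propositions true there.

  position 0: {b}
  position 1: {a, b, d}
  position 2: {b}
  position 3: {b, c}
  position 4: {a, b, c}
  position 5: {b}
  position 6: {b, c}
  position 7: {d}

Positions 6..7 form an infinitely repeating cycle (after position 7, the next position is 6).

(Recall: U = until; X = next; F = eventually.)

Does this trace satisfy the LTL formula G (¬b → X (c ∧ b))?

Satisfied

¬b → X (c ∧ b) holds at every position 0..7, and those are all positions ever visited, so G (¬b → X (c ∧ b)) holds.
Positions where ¬b holds: 7.
Check X (c ∧ b) at each: 7→ok.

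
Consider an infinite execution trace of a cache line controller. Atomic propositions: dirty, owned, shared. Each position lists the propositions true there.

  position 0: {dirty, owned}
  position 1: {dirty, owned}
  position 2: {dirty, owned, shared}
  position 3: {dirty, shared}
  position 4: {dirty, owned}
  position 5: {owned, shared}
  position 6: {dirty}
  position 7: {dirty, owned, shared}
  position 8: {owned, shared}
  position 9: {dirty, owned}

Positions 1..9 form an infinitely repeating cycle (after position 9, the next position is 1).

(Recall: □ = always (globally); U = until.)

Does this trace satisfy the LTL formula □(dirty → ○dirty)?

dirty → ○dirty must hold at every position from 0 onward. It fails at position 4, so □(dirty → ○dirty) is false.
Positions where dirty holds: 0, 1, 2, 3, 4, 6, 7, 9.
Check ○dirty at each: 0→ok, 1→ok, 2→ok, 3→ok, 4→fails, 6→ok, 7→fails, 9→ok.

No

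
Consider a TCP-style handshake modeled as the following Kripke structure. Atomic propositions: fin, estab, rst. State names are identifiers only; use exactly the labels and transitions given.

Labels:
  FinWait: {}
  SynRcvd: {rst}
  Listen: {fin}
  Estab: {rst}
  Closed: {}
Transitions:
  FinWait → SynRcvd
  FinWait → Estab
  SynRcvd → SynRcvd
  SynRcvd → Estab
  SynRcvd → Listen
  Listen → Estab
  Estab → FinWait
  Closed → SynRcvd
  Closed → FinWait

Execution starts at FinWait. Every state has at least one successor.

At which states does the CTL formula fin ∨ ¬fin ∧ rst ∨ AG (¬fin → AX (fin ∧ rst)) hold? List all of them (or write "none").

{SynRcvd, Listen, Estab}

States satisfying ¬fin: {FinWait, SynRcvd, Estab, Closed}.
States satisfying ¬fin ∧ rst: {SynRcvd, Estab}.
States satisfying fin ∨ ¬fin ∧ rst: {SynRcvd, Listen, Estab}.
States satisfying ¬fin → AX (fin ∧ rst): {Listen}.
States satisfying AG (¬fin → AX (fin ∧ rst)): ∅.
States satisfying fin ∨ ¬fin ∧ rst ∨ AG (¬fin → AX (fin ∧ rst)): {SynRcvd, Listen, Estab}.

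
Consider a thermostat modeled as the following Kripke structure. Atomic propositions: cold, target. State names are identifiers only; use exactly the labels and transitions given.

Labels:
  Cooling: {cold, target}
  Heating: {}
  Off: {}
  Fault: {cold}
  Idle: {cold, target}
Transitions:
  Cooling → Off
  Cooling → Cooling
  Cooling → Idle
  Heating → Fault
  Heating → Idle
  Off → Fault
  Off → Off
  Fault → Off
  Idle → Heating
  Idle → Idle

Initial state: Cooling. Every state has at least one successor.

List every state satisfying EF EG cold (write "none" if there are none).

States satisfying EG cold: {Cooling, Idle}.
States satisfying EF EG cold: {Cooling, Heating, Idle}.

{Cooling, Heating, Idle}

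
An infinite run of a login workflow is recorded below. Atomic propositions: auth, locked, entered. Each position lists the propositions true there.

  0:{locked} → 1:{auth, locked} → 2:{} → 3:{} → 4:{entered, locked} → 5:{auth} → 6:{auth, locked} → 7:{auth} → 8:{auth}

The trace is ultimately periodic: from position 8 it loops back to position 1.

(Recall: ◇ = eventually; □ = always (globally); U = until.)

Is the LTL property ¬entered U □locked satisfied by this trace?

Walking from position 0: at position 4, □locked has not yet held and ¬entered fails, so ¬entered U □locked is false.

Violated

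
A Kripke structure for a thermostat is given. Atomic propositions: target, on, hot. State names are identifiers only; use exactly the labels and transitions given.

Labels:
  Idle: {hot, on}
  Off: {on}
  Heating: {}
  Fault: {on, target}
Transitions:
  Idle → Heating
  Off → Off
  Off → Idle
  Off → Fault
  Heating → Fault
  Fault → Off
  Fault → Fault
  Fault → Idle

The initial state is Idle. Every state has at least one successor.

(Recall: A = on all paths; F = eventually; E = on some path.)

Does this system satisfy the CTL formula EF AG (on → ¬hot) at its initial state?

States satisfying AG (on → ¬hot): ∅.
States satisfying EF AG (on → ¬hot): ∅.
No suitable path/successor from Idle witnesses the formula.
Idle ∉ Sat(EF AG (on → ¬hot)).

Violated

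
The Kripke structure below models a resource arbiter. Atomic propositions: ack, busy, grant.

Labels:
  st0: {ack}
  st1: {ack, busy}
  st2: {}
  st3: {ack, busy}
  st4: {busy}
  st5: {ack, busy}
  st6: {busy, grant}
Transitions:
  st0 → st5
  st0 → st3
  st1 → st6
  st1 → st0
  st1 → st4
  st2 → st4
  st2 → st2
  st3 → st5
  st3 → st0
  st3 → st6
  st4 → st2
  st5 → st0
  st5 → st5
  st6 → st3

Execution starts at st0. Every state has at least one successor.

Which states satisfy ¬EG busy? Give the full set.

States satisfying busy: {st1, st3, st4, st5, st6}.
States satisfying EG busy: {st1, st3, st5, st6}.
States satisfying ¬EG busy: {st0, st2, st4}.

{st0, st2, st4}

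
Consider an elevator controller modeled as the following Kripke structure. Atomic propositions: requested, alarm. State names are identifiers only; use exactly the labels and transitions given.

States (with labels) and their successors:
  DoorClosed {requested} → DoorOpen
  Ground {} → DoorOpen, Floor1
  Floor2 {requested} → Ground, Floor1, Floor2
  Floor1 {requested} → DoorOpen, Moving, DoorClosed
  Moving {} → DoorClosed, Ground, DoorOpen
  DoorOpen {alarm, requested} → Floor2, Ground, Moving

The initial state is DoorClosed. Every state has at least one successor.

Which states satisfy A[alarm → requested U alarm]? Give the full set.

{DoorClosed, DoorOpen}

States satisfying alarm → requested: {DoorClosed, Ground, Floor2, Floor1, Moving, DoorOpen}.
States satisfying alarm: {DoorOpen}.
States satisfying A[alarm → requested U alarm]: {DoorClosed, DoorOpen}.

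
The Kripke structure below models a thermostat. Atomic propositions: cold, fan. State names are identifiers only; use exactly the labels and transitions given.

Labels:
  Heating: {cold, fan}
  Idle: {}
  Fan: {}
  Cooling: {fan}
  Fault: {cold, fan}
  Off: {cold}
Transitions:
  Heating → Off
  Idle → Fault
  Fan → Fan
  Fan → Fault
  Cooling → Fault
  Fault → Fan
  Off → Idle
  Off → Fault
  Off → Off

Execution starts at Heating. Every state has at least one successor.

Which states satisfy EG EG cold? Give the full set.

States satisfying EG cold: {Heating, Off}.
States satisfying EG EG cold: {Heating, Off}.

{Heating, Off}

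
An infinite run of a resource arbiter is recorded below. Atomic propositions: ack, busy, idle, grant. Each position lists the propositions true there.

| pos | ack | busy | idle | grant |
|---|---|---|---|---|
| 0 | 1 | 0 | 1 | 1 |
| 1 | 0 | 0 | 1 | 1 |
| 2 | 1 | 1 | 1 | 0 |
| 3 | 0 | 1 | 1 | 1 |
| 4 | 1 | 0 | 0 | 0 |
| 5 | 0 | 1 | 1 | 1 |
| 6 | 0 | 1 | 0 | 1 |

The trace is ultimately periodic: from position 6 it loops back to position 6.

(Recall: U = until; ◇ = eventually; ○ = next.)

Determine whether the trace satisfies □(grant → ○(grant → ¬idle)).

grant → ○(grant → ¬idle) must hold at every position from 0 onward. It fails at position 0, so □(grant → ○(grant → ¬idle)) is false.
Positions where grant holds: 0, 1, 3, 5, 6.
Check ○(grant → ¬idle) at each: 0→fails, 1→ok, 3→ok, 5→ok, 6→ok.

Does not hold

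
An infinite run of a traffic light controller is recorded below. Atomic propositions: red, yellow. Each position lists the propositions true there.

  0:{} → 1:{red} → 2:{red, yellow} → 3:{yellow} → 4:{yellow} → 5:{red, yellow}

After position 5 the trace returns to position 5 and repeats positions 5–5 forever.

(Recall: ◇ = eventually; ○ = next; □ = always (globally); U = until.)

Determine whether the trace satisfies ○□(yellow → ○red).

Violated

The position after 0 is 1; □(yellow → ○red) is false there.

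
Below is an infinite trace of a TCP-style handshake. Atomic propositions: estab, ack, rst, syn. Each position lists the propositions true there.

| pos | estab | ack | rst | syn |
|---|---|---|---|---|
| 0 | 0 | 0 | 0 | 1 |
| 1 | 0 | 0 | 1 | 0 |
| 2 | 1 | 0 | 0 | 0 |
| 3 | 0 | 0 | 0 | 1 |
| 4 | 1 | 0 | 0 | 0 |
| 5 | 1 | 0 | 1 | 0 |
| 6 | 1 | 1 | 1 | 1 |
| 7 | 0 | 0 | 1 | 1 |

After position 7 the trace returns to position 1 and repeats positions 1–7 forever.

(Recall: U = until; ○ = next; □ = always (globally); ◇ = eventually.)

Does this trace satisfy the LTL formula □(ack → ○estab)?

Violated

ack → ○estab must hold at every position from 0 onward. It fails at position 6, so □(ack → ○estab) is false.
Positions where ack holds: 6.
Check ○estab at each: 6→fails.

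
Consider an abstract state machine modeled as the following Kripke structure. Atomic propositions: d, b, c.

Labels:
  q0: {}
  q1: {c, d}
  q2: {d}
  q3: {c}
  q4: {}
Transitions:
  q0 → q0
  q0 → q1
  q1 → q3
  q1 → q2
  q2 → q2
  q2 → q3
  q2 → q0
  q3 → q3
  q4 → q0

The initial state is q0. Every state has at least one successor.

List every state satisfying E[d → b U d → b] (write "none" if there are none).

States satisfying d → b: {q0, q3, q4}.
States satisfying E[d → b U d → b]: {q0, q3, q4}.

{q0, q3, q4}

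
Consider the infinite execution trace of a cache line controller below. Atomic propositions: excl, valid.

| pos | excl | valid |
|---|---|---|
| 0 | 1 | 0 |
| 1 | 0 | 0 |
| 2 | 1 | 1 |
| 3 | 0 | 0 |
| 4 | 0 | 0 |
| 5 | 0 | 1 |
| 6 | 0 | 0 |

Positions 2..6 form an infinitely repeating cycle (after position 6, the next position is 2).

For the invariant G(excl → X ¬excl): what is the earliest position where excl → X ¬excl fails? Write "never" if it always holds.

excl → X ¬excl holds at every position 0..6, and those are all the positions the trace ever visits, so the invariant G(excl → X ¬excl) is never violated.

never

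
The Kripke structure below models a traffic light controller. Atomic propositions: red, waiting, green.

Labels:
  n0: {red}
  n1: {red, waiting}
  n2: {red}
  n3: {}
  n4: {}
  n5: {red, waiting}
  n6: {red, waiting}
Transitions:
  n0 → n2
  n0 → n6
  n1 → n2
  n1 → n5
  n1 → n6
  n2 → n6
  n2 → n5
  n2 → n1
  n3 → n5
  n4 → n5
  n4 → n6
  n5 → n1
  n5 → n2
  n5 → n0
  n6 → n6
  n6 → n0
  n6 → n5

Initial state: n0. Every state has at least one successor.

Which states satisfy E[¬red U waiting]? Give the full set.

{n1, n3, n4, n5, n6}

States satisfying ¬red: {n3, n4}.
States satisfying waiting: {n1, n5, n6}.
States satisfying E[¬red U waiting]: {n1, n3, n4, n5, n6}.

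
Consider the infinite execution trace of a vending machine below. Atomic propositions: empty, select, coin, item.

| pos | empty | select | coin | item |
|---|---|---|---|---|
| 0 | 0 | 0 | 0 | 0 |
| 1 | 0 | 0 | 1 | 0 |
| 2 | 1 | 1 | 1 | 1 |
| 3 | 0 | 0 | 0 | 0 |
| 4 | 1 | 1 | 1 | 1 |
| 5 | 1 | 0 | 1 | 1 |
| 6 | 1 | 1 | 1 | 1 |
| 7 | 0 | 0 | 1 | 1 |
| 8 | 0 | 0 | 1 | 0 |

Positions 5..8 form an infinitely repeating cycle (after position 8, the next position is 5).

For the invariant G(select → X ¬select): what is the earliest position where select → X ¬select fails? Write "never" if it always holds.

select → X ¬select holds at every position 0..8, and those are all the positions the trace ever visits, so the invariant G(select → X ¬select) is never violated.

never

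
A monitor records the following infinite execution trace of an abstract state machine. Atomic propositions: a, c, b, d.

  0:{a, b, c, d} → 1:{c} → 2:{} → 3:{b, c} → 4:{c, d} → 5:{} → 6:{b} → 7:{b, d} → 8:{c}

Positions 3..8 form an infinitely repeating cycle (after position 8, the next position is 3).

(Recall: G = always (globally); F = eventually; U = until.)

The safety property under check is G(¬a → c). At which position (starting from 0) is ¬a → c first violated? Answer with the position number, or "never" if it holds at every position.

Check ¬a → c at each position in order: 0 ✓, 1 ✓.
At position 2 the labels are {}, so ¬a → c is false there. This is the first violation.

2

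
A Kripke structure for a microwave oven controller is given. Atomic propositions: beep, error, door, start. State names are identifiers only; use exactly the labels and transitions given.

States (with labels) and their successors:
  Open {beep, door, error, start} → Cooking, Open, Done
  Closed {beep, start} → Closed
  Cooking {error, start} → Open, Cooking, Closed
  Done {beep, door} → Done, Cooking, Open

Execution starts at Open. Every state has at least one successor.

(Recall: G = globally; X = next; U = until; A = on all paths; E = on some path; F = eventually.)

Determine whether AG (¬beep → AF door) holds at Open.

States satisfying ¬beep → AF door: {Open, Closed, Done}.
States satisfying AG (¬beep → AF door): {Closed}.
Cooking is reachable from Open and violates ¬beep → AF door, so AG fails at Open.
Open ∉ Sat(AG (¬beep → AF door)).

Violated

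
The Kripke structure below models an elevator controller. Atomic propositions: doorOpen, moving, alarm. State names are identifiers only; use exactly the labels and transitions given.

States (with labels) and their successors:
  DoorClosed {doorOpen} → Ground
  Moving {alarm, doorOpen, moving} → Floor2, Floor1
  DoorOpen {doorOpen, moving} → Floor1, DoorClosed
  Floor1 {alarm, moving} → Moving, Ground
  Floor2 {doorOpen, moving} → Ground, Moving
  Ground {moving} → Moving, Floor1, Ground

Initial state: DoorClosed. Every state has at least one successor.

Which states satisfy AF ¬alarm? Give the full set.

States satisfying ¬alarm: {DoorClosed, DoorOpen, Floor2, Ground}.
States satisfying AF ¬alarm: {DoorClosed, DoorOpen, Floor2, Ground}.

{DoorClosed, DoorOpen, Floor2, Ground}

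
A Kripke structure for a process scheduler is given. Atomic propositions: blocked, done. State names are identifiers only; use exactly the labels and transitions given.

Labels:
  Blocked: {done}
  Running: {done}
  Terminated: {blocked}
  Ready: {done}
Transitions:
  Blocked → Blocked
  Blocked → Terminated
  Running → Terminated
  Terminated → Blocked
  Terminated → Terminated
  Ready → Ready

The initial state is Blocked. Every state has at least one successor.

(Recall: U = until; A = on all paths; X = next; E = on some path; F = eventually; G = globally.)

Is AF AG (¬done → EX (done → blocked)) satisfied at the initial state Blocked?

Holds

States satisfying AG (¬done → EX (done → blocked)): {Blocked, Running, Terminated, Ready}.
States satisfying AF AG (¬done → EX (done → blocked)): {Blocked, Running, Terminated, Ready}.
Blocked ∈ Sat(AF AG (¬done → EX (done → blocked))).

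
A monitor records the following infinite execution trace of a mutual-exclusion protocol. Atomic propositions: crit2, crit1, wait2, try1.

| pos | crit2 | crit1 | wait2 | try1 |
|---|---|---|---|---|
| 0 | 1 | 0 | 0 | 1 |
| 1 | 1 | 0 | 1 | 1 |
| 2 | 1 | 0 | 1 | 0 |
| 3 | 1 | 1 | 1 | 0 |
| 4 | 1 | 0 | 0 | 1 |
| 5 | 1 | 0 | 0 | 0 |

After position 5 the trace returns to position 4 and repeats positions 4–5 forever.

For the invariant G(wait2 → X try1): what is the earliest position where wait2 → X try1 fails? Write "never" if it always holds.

Check wait2 → X try1 at each position in order: 0 ✓.
At position 1 the labels are {crit2, try1, wait2} and the next position 2 has {crit2, wait2}, so wait2 → X try1 is false there. This is the first violation.

1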